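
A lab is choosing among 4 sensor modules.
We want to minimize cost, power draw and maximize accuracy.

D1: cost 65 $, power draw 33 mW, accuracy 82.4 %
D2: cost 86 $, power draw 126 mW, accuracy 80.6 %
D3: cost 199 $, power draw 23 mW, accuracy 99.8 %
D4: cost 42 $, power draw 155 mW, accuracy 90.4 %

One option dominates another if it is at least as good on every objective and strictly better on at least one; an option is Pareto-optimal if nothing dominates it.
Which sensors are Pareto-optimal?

D1, D3, D4

D1: not dominated.
D2: dominated by D1 (cost 65≤86, power draw 33≤126, accuracy 82.4≥80.6).
D3: not dominated (best power draw).
D4: not dominated (best cost).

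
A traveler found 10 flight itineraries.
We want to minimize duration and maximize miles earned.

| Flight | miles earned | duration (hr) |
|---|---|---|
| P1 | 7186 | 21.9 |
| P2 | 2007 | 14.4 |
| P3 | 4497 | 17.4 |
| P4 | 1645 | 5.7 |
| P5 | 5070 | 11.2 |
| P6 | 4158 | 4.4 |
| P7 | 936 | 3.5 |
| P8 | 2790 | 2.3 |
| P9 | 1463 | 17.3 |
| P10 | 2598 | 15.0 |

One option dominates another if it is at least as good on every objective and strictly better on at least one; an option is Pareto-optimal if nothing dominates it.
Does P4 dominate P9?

P4 vs P9: miles earned 1645≥1463, duration 5.7≤17.3 — P4 is at least as good on every objective with at least one strict improvement.

Yes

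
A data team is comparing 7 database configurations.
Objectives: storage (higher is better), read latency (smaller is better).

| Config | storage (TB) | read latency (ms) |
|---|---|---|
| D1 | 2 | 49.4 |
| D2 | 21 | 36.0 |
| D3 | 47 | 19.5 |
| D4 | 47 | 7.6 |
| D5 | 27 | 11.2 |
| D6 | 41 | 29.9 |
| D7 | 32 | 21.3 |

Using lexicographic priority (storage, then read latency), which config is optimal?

D4

First maximize storage: best is 47, kept {D3, D4}.
Then minimize read latency: best is 7.6, kept {D4}.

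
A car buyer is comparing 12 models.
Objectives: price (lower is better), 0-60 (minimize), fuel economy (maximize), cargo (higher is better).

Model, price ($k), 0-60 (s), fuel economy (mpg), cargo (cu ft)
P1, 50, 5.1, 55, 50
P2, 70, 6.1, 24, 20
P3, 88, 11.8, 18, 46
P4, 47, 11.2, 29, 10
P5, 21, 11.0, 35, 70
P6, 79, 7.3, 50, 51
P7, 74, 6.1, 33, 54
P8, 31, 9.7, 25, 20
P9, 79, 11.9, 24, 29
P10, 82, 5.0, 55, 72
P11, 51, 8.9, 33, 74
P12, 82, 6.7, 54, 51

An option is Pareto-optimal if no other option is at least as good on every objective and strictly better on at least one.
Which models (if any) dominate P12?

P10

P10: price 82≤82, 0-60 5.0≤6.7, fuel economy 55≥54, cargo 72≥51 — dominates P12.
Others (P1, P2, P3, P4, P5, P6, P7, P8, P9, P11) are each worse than P12 on at least one objective.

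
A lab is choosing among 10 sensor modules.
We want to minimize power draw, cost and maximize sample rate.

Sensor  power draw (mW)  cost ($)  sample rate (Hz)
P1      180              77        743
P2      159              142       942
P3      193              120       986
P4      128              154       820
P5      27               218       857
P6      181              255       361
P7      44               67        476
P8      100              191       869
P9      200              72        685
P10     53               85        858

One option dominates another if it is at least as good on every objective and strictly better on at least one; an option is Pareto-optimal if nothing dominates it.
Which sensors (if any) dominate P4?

P10: power draw 53≤128, cost 85≤154, sample rate 858≥820 — dominates P4.
Others (P1, P2, P3, P5, P6, P7, P8, P9) are each worse than P4 on at least one objective.

P10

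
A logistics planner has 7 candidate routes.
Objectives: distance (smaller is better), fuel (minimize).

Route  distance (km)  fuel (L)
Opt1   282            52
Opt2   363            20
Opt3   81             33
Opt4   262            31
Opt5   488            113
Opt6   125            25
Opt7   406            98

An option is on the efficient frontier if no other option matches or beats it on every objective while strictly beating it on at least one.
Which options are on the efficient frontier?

Opt2, Opt3, Opt6

Opt1: dominated by Opt3 (distance 81≤282, fuel 33≤52).
Opt2: not dominated (best fuel).
Opt3: not dominated (best distance).
Opt4: dominated by Opt6 (distance 125≤262, fuel 25≤31).
Opt5: dominated by Opt1 (distance 282≤488, fuel 52≤113).
Opt6: not dominated.
Opt7: dominated by Opt1 (distance 282≤406, fuel 52≤98).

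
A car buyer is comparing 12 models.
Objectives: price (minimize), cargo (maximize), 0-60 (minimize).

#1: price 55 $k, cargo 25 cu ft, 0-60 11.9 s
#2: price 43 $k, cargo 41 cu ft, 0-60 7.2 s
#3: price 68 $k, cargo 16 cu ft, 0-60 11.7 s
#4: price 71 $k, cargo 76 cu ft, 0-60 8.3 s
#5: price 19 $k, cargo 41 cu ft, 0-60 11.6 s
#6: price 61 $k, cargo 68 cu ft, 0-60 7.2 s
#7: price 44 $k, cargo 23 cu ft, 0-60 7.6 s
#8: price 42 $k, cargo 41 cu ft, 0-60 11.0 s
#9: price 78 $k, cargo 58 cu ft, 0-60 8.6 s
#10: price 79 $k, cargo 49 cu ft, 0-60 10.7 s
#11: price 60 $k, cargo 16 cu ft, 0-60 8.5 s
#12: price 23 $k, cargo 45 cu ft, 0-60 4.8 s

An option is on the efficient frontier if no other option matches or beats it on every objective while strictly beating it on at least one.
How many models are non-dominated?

4

#1: dominated by #2 (price 43≤55, cargo 41≥25, 0-60 7.2≤11.9).
#2: dominated by #12 (price 23≤43, cargo 45≥41, 0-60 4.8≤7.2).
#3: dominated by #2 (price 43≤68, cargo 41≥16, 0-60 7.2≤11.7).
#4: not dominated (best cargo).
#5: not dominated (best price).
#6: not dominated.
#7: dominated by #2 (price 43≤44, cargo 41≥23, 0-60 7.2≤7.6).
#8: dominated by #12 (price 23≤42, cargo 45≥41, 0-60 4.8≤11.0).
#9: dominated by #4 (price 71≤78, cargo 76≥58, 0-60 8.3≤8.6).
#10: dominated by #4 (price 71≤79, cargo 76≥49, 0-60 8.3≤10.7).
#11: dominated by #2 (price 43≤60, cargo 41≥16, 0-60 7.2≤8.5).
#12: not dominated (best 0-60).
Pareto-optimal: #4, #5, #6, #12 → 4.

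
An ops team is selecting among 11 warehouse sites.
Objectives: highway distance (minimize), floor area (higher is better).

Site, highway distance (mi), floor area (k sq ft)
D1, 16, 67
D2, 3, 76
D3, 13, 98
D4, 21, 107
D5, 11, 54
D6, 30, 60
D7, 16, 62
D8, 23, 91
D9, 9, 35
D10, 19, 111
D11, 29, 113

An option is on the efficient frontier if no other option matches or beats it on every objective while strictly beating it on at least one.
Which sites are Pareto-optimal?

D2, D3, D10, D11

D1: dominated by D2 (highway distance 3≤16, floor area 76≥67).
D2: not dominated (best highway distance).
D3: not dominated.
D4: dominated by D10 (highway distance 19≤21, floor area 111≥107).
D5: dominated by D2 (highway distance 3≤11, floor area 76≥54).
D6: dominated by D1 (highway distance 16≤30, floor area 67≥60).
D7: dominated by D1 (highway distance 16≤16, floor area 67≥62).
D8: dominated by D3 (highway distance 13≤23, floor area 98≥91).
D9: dominated by D2 (highway distance 3≤9, floor area 76≥35).
D10: not dominated.
D11: not dominated (best floor area).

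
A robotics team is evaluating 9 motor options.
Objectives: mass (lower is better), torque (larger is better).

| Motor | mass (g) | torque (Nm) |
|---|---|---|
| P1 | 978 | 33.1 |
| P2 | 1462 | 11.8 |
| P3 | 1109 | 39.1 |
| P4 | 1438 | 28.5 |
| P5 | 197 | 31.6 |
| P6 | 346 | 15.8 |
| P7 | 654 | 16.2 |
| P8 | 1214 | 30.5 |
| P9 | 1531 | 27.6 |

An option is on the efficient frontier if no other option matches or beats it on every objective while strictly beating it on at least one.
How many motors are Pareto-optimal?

3

P1: not dominated.
P2: dominated by P1 (mass 978≤1462, torque 33.1≥11.8).
P3: not dominated (best torque).
P4: dominated by P1 (mass 978≤1438, torque 33.1≥28.5).
P5: not dominated (best mass).
P6: dominated by P5 (mass 197≤346, torque 31.6≥15.8).
P7: dominated by P5 (mass 197≤654, torque 31.6≥16.2).
P8: dominated by P1 (mass 978≤1214, torque 33.1≥30.5).
P9: dominated by P1 (mass 978≤1531, torque 33.1≥27.6).
Pareto-optimal: P1, P3, P5 → 3.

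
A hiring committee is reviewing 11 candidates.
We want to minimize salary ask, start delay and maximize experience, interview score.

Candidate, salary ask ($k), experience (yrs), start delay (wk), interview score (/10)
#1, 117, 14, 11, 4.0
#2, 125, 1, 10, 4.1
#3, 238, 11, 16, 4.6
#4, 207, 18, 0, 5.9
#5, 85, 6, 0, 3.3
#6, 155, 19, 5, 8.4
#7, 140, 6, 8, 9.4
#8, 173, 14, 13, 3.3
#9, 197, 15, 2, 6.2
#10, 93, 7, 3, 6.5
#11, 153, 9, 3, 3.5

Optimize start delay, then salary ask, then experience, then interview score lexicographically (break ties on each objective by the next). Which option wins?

First minimize start delay: best is 0, kept {#4, #5}.
Then minimize salary ask: best is 85, kept {#5}.

#5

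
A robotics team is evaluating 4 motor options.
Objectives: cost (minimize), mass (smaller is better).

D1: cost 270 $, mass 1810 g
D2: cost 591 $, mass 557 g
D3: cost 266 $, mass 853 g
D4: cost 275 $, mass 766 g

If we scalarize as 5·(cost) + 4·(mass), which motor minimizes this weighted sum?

D4

D1: 5·270 + 4·1810 = 8590
D2: 5·591 + 4·557 = 5183
D3: 5·266 + 4·853 = 4742
D4: 5·275 + 4·766 = 4439
Lowest: D4 at 4439.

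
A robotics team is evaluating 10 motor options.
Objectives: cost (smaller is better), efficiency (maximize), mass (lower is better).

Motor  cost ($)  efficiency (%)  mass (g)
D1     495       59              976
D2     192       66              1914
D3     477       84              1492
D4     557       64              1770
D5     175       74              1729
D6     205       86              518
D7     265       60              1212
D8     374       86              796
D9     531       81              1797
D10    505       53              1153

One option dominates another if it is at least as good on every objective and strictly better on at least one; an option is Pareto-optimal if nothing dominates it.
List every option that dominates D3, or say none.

D6, D8

D6: cost 205≤477, efficiency 86≥84, mass 518≤1492 — dominates D3.
D8: cost 374≤477, efficiency 86≥84, mass 796≤1492 — dominates D3.
Others (D1, D2, D4, D5, D7, D9, D10) are each worse than D3 on at least one objective.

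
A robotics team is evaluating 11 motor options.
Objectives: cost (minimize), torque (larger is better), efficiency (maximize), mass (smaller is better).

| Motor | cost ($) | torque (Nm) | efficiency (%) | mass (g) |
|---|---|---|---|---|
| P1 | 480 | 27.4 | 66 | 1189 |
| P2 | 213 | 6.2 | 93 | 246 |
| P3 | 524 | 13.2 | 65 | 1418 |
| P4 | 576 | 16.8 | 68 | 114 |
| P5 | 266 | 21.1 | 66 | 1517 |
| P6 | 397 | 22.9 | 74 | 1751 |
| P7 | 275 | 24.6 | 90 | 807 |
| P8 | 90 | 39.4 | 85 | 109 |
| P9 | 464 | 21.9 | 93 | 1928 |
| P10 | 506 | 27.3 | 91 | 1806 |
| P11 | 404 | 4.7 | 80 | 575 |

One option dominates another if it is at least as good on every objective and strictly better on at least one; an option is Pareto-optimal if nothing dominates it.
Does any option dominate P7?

No

P1: worse on cost (480 vs 275).
P2: worse on torque (6.2 vs 24.6).
P3: worse on cost (524 vs 275).
P4: worse on cost (576 vs 275).
P5: worse on torque (21.1 vs 24.6).
P6: worse on cost (397 vs 275).
P8: worse on efficiency (85 vs 90).
P9: worse on cost (464 vs 275).
P10: worse on cost (506 vs 275).
P11: worse on cost (404 vs 275).
No option is at least as good as P7 on every objective and strictly better on one.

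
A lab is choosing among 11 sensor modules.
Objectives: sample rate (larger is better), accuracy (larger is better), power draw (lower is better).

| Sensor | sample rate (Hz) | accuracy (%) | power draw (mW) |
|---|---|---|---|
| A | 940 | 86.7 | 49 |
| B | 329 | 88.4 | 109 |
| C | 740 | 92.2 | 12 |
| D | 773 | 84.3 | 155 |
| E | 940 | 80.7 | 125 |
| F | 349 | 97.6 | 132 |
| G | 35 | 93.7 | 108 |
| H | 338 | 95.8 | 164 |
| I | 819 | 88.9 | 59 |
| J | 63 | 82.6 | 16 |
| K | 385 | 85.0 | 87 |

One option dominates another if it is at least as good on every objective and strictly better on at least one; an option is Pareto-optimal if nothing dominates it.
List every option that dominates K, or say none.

A, C, I

A: sample rate 940≥385, accuracy 86.7≥85.0, power draw 49≤87 — dominates K.
C: sample rate 740≥385, accuracy 92.2≥85.0, power draw 12≤87 — dominates K.
I: sample rate 819≥385, accuracy 88.9≥85.0, power draw 59≤87 — dominates K.
Others (B, D, E, F, G, H, J) are each worse than K on at least one objective.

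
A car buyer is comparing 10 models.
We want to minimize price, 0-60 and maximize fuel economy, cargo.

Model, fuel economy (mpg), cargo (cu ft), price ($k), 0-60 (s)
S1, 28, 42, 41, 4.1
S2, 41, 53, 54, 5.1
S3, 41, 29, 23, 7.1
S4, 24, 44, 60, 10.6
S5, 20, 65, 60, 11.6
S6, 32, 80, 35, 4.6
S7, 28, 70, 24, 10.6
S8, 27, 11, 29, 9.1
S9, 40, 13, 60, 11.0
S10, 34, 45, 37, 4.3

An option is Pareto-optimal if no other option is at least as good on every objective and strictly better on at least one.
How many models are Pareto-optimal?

S1: not dominated (best 0-60).
S2: not dominated.
S3: not dominated (best price).
S4: dominated by S2 (fuel economy 41≥24, cargo 53≥44, price 54≤60, 0-60 5.1≤10.6).
S5: dominated by S6 (fuel economy 32≥20, cargo 80≥65, price 35≤60, 0-60 4.6≤11.6).
S6: not dominated (best cargo).
S7: not dominated.
S8: dominated by S3 (fuel economy 41≥27, cargo 29≥11, price 23≤29, 0-60 7.1≤9.1).
S9: dominated by S2 (fuel economy 41≥40, cargo 53≥13, price 54≤60, 0-60 5.1≤11.0).
S10: not dominated.
Pareto-optimal: S1, S2, S3, S6, S7, S10 → 6.

6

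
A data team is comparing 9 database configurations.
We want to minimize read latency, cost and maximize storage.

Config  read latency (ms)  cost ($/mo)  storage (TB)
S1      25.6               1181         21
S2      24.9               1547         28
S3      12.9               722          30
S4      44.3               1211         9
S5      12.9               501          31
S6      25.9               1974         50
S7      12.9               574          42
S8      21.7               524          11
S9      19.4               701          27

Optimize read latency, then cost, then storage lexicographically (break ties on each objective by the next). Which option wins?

First minimize read latency: best is 12.9, kept {S3, S5, S7}.
Then minimize cost: best is 501, kept {S5}.

S5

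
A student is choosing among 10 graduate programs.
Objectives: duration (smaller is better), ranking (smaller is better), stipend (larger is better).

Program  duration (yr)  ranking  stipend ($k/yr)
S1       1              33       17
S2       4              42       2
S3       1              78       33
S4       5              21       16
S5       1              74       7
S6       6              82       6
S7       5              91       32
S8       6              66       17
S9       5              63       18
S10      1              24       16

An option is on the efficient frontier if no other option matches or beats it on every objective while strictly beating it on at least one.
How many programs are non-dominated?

S1: not dominated.
S2: dominated by S1 (duration 1≤4, ranking 33≤42, stipend 17≥2).
S3: not dominated (best stipend).
S4: not dominated (best ranking).
S5: dominated by S1 (duration 1≤1, ranking 33≤74, stipend 17≥7).
S6: dominated by S1 (duration 1≤6, ranking 33≤82, stipend 17≥6).
S7: dominated by S3 (duration 1≤5, ranking 78≤91, stipend 33≥32).
S8: dominated by S1 (duration 1≤6, ranking 33≤66, stipend 17≥17).
S9: not dominated.
S10: not dominated.
Pareto-optimal: S1, S3, S4, S9, S10 → 5.

5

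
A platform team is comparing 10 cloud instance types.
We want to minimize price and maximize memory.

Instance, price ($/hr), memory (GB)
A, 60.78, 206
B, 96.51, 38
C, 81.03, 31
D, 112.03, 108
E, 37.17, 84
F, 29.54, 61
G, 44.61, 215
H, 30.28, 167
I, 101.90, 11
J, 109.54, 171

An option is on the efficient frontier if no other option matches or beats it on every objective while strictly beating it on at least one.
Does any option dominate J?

A vs J: price 60.78≤109.54, memory 206≥171 — A is at least as good on every objective and strictly better on at least one, so A dominates J.

Yes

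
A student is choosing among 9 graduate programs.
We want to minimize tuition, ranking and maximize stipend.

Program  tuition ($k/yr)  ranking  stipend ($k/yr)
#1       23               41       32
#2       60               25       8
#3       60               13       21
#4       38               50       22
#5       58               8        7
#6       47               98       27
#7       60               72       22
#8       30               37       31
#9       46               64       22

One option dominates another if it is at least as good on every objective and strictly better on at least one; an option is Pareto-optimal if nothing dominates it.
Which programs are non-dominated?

#1, #3, #5, #8

#1: not dominated (best tuition).
#2: dominated by #3 (tuition 60≤60, ranking 13≤25, stipend 21≥8).
#3: not dominated.
#4: dominated by #1 (tuition 23≤38, ranking 41≤50, stipend 32≥22).
#5: not dominated (best ranking).
#6: dominated by #1 (tuition 23≤47, ranking 41≤98, stipend 32≥27).
#7: dominated by #1 (tuition 23≤60, ranking 41≤72, stipend 32≥22).
#8: not dominated.
#9: dominated by #1 (tuition 23≤46, ranking 41≤64, stipend 32≥22).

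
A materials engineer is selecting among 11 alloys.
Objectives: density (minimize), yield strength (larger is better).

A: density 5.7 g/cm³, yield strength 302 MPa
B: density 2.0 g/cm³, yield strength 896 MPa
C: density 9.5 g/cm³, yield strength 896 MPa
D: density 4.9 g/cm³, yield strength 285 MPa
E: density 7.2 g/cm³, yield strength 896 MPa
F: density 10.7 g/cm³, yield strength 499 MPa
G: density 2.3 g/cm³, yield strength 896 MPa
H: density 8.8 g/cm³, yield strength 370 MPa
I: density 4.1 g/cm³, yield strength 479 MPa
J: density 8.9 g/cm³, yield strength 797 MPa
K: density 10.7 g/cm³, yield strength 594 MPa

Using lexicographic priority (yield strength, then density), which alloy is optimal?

First maximize yield strength: best is 896, kept {B, C, E, G}.
Then minimize density: best is 2.0, kept {B}.

B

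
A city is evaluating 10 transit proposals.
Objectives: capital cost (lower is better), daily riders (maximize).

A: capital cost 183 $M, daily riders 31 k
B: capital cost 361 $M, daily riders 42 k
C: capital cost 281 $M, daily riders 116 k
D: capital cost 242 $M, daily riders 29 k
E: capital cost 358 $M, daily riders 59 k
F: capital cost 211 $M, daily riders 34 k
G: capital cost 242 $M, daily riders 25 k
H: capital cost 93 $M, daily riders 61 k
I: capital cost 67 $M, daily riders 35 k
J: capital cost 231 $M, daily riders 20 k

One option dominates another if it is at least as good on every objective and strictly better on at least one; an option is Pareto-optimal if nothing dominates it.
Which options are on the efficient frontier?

A: dominated by H (capital cost 93≤183, daily riders 61≥31).
B: dominated by C (capital cost 281≤361, daily riders 116≥42).
C: not dominated (best daily riders).
D: dominated by A (capital cost 183≤242, daily riders 31≥29).
E: dominated by C (capital cost 281≤358, daily riders 116≥59).
F: dominated by H (capital cost 93≤211, daily riders 61≥34).
G: dominated by A (capital cost 183≤242, daily riders 31≥25).
H: not dominated.
I: not dominated (best capital cost).
J: dominated by A (capital cost 183≤231, daily riders 31≥20).

C, H, I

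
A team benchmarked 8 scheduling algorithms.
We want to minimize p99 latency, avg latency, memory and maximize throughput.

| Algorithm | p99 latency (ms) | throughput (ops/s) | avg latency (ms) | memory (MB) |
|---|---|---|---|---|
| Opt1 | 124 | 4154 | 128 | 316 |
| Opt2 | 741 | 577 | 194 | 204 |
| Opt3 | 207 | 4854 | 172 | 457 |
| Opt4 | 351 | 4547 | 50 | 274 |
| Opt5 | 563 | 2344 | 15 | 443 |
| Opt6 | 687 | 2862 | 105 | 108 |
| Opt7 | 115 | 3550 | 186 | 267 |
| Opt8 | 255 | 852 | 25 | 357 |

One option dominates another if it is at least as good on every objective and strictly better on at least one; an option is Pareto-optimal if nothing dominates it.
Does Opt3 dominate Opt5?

Opt3 vs Opt5: Opt3 is worse on avg latency (172 vs 15), so it does not dominate Opt5.

No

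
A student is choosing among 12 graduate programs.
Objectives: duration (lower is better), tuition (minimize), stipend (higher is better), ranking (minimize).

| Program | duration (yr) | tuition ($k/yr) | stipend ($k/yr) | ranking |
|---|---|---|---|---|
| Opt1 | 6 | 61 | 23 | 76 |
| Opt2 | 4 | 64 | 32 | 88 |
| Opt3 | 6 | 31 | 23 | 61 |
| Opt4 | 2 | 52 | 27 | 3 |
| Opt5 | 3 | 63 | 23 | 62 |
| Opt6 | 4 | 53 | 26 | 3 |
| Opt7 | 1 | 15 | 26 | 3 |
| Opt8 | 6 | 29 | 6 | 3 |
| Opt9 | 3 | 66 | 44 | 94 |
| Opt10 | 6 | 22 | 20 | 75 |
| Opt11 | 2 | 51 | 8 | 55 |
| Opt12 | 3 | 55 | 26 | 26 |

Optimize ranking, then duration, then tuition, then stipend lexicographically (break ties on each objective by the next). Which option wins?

Opt7

First minimize ranking: best is 3, kept {Opt4, Opt6, Opt7, Opt8}.
Then minimize duration: best is 1, kept {Opt7}.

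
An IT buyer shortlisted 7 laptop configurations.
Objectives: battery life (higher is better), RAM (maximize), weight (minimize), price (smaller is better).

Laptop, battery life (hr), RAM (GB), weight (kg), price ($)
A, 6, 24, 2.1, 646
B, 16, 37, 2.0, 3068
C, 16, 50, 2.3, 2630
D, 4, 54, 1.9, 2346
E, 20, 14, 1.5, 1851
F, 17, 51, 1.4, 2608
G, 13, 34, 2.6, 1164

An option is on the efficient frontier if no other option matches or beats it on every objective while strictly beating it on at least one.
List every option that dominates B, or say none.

F

F: battery life 17≥16, RAM 51≥37, weight 1.4≤2.0, price 2608≤3068 — dominates B.
Others (A, C, D, E, G) are each worse than B on at least one objective.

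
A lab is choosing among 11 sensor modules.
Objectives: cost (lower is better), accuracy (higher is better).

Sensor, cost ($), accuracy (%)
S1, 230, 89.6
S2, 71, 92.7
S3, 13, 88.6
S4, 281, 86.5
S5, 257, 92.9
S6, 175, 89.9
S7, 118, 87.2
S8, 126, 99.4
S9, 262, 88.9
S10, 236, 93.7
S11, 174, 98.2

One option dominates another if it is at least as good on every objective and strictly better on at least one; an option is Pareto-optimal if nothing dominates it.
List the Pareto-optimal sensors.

S1: dominated by S2 (cost 71≤230, accuracy 92.7≥89.6).
S2: not dominated.
S3: not dominated (best cost).
S4: dominated by S1 (cost 230≤281, accuracy 89.6≥86.5).
S5: dominated by S8 (cost 126≤257, accuracy 99.4≥92.9).
S6: dominated by S2 (cost 71≤175, accuracy 92.7≥89.9).
S7: dominated by S2 (cost 71≤118, accuracy 92.7≥87.2).
S8: not dominated (best accuracy).
S9: dominated by S1 (cost 230≤262, accuracy 89.6≥88.9).
S10: dominated by S8 (cost 126≤236, accuracy 99.4≥93.7).
S11: dominated by S8 (cost 126≤174, accuracy 99.4≥98.2).

S2, S3, S8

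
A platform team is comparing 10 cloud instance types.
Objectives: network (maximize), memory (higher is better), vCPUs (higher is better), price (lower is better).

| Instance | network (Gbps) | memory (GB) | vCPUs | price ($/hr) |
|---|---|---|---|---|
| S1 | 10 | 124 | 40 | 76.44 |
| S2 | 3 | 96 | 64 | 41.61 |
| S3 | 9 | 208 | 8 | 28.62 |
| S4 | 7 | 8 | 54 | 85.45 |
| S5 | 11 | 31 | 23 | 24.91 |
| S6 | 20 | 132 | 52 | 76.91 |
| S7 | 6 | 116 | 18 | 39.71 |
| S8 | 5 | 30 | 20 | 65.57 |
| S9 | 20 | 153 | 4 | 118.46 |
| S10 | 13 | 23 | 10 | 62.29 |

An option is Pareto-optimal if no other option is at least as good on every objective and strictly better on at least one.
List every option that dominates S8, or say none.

S5: network 11≥5, memory 31≥30, vCPUs 23≥20, price 24.91≤65.57 — dominates S8.
Others (S1, S2, S3, S4, S6, S7, S9, S10) are each worse than S8 on at least one objective.

S5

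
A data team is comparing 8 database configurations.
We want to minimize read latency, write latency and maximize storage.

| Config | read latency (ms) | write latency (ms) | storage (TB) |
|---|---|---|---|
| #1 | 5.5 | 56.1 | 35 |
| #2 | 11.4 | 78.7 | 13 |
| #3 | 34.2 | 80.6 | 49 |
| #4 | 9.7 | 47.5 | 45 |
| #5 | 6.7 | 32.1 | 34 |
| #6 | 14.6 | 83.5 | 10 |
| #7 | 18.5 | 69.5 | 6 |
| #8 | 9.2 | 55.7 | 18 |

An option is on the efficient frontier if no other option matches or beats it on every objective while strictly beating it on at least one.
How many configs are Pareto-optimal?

4

#1: not dominated (best read latency).
#2: dominated by #1 (read latency 5.5≤11.4, write latency 56.1≤78.7, storage 35≥13).
#3: not dominated (best storage).
#4: not dominated.
#5: not dominated (best write latency).
#6: dominated by #1 (read latency 5.5≤14.6, write latency 56.1≤83.5, storage 35≥10).
#7: dominated by #1 (read latency 5.5≤18.5, write latency 56.1≤69.5, storage 35≥6).
#8: dominated by #5 (read latency 6.7≤9.2, write latency 32.1≤55.7, storage 34≥18).
Pareto-optimal: #1, #3, #4, #5 → 4.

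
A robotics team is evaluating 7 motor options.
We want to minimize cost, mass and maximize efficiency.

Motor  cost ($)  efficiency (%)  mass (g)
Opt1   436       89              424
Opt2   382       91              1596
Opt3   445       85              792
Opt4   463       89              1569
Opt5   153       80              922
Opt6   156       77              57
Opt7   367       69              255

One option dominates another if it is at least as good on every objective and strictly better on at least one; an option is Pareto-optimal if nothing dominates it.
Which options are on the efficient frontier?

Opt1, Opt2, Opt5, Opt6

Opt1: not dominated.
Opt2: not dominated (best efficiency).
Opt3: dominated by Opt1 (cost 436≤445, efficiency 89≥85, mass 424≤792).
Opt4: dominated by Opt1 (cost 436≤463, efficiency 89≥89, mass 424≤1569).
Opt5: not dominated (best cost).
Opt6: not dominated (best mass).
Opt7: dominated by Opt6 (cost 156≤367, efficiency 77≥69, mass 57≤255).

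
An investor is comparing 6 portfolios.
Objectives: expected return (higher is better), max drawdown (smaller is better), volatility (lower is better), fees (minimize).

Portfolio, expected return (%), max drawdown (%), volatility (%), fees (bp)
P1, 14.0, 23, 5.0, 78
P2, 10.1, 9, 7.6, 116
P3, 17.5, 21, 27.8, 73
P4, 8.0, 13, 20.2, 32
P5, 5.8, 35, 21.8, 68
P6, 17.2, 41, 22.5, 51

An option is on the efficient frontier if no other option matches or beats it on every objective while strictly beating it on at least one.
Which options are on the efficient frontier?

P1: not dominated (best volatility).
P2: not dominated (best max drawdown).
P3: not dominated (best expected return).
P4: not dominated (best fees).
P5: dominated by P4 (expected return 8.0≥5.8, max drawdown 13≤35, volatility 20.2≤21.8, fees 32≤68).
P6: not dominated.

P1, P2, P3, P4, P6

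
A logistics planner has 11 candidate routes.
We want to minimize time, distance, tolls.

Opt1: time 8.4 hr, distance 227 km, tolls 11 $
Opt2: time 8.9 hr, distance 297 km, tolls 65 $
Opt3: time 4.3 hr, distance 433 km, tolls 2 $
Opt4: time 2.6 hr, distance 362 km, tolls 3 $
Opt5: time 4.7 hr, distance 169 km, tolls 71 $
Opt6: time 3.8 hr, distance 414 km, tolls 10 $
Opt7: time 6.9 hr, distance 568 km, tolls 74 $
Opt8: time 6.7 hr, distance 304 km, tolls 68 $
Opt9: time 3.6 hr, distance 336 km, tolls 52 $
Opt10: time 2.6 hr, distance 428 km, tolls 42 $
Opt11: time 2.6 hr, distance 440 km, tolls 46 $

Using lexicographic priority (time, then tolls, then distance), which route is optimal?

Opt4

First minimize time: best is 2.6, kept {Opt4, Opt10, Opt11}.
Then minimize tolls: best is 3, kept {Opt4}.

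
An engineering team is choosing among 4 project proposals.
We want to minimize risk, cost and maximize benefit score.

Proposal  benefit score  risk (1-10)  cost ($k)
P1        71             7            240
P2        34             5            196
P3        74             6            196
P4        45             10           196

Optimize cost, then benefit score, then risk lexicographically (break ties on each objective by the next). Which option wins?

First minimize cost: best is 196, kept {P2, P3, P4}.
Then maximize benefit score: best is 74, kept {P3}.

P3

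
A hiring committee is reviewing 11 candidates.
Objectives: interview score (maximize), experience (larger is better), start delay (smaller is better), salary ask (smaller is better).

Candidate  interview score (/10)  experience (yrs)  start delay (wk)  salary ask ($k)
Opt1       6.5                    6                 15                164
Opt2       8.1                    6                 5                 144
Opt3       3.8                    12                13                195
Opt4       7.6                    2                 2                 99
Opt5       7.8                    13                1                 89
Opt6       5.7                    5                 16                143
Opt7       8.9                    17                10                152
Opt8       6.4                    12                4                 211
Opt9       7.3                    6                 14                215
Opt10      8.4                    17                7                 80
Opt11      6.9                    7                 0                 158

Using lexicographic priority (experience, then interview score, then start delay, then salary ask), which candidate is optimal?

First maximize experience: best is 17, kept {Opt7, Opt10}.
Then maximize interview score: best is 8.9, kept {Opt7}.

Opt7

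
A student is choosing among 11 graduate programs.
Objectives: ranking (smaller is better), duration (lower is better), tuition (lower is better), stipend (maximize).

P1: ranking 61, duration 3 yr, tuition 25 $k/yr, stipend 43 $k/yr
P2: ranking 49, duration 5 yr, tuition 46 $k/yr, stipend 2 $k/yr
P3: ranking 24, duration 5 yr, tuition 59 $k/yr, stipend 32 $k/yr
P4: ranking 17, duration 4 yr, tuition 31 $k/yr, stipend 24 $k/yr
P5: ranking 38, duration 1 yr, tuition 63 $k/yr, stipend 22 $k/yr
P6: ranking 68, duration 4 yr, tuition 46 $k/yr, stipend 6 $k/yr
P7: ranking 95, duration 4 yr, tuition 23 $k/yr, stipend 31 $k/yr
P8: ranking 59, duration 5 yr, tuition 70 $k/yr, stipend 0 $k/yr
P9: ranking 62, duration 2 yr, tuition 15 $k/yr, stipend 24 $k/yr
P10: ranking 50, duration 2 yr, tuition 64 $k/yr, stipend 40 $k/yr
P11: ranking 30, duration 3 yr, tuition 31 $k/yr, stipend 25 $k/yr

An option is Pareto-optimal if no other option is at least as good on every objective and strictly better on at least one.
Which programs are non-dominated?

P1: not dominated (best stipend).
P2: dominated by P4 (ranking 17≤49, duration 4≤5, tuition 31≤46, stipend 24≥2).
P3: not dominated.
P4: not dominated (best ranking).
P5: not dominated (best duration).
P6: dominated by P1 (ranking 61≤68, duration 3≤4, tuition 25≤46, stipend 43≥6).
P7: not dominated.
P8: dominated by P2 (ranking 49≤59, duration 5≤5, tuition 46≤70, stipend 2≥0).
P9: not dominated (best tuition).
P10: not dominated.
P11: not dominated.

P1, P3, P4, P5, P7, P9, P10, P11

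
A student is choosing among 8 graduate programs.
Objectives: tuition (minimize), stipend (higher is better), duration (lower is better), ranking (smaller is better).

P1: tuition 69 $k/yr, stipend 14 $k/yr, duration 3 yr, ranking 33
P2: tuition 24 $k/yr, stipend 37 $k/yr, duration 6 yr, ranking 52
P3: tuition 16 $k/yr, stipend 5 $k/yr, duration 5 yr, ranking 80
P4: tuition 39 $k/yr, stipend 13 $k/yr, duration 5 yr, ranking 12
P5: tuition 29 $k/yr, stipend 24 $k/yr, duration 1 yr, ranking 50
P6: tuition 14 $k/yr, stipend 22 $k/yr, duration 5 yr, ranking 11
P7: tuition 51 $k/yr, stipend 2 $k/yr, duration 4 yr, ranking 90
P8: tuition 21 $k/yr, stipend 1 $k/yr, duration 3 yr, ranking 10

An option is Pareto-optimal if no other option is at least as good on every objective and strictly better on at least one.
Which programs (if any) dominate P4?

P6: tuition 14≤39, stipend 22≥13, duration 5≤5, ranking 11≤12 — dominates P4.
Others (P1, P2, P3, P5, P7, P8) are each worse than P4 on at least one objective.

P6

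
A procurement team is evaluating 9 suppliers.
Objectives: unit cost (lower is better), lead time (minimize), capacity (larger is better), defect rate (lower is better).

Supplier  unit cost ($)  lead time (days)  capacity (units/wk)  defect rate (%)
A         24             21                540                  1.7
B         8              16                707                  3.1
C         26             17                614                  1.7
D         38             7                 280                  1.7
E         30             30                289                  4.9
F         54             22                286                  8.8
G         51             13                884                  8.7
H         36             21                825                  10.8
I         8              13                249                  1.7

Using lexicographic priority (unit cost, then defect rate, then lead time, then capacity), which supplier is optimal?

First minimize unit cost: best is 8, kept {B, I}.
Then minimize defect rate: best is 1.7, kept {I}.

I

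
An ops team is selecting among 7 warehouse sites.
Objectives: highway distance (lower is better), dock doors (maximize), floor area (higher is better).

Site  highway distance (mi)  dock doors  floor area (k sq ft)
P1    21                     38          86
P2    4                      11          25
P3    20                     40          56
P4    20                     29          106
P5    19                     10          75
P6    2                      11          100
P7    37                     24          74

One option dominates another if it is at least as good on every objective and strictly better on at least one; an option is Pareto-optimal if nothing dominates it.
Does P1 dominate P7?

Yes

P1 vs P7: highway distance 21≤37, dock doors 38≥24, floor area 86≥74 — P1 is at least as good on every objective with at least one strict improvement.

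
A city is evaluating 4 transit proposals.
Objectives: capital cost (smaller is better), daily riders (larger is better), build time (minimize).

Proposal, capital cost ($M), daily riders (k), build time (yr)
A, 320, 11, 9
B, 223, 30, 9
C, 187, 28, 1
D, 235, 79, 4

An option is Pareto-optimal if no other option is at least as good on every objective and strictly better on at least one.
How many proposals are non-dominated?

3

A: dominated by B (capital cost 223≤320, daily riders 30≥11, build time 9≤9).
B: not dominated.
C: not dominated (best capital cost).
D: not dominated (best daily riders).
Pareto-optimal: B, C, D → 3.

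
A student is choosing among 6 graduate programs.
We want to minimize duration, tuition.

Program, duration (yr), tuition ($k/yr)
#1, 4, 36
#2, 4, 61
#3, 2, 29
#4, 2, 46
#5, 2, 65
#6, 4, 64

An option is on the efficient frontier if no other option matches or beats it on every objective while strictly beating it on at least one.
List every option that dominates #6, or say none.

#1, #2, #3, #4

#1: duration 4≤4, tuition 36≤64 — dominates #6.
#2: duration 4≤4, tuition 61≤64 — dominates #6.
#3: duration 2≤4, tuition 29≤64 — dominates #6.
#4: duration 2≤4, tuition 46≤64 — dominates #6.
Others (#5) are each worse than #6 on at least one objective.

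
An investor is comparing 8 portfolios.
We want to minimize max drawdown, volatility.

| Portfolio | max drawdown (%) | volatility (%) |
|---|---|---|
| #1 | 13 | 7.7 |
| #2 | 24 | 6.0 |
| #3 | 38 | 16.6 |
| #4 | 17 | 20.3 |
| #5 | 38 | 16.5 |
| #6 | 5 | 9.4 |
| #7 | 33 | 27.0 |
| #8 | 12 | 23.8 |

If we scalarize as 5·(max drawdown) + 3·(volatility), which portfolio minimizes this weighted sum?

#6

#1: 5·13 + 3·7.7 = 88.1
#2: 5·24 + 3·6.0 = 138.0
#3: 5·38 + 3·16.6 = 239.8
#4: 5·17 + 3·20.3 = 145.9
#5: 5·38 + 3·16.5 = 239.5
#6: 5·5 + 3·9.4 = 53.2
#7: 5·33 + 3·27.0 = 246.0
#8: 5·12 + 3·23.8 = 131.4
Lowest: #6 at 53.2.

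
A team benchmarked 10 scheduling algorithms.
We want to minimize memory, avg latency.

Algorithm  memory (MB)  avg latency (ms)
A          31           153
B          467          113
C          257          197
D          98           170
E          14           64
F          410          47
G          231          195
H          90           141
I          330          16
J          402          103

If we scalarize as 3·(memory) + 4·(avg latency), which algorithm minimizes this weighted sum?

A: 3·31 + 4·153 = 705
B: 3·467 + 4·113 = 1853
C: 3·257 + 4·197 = 1559
D: 3·98 + 4·170 = 974
E: 3·14 + 4·64 = 298
F: 3·410 + 4·47 = 1418
G: 3·231 + 4·195 = 1473
H: 3·90 + 4·141 = 834
I: 3·330 + 4·16 = 1054
J: 3·402 + 4·103 = 1618
Lowest: E at 298.

E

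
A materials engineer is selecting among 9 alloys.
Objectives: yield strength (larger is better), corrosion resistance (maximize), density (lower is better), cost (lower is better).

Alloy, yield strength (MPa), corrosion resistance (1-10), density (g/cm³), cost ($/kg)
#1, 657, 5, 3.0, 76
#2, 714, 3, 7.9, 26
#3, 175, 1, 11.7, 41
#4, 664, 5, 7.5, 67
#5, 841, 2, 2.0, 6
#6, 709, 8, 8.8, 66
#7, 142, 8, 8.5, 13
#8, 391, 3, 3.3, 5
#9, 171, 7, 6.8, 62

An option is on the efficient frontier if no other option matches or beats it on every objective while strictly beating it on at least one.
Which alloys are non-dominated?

#1, #2, #4, #5, #6, #7, #8, #9

#1: not dominated.
#2: not dominated.
#3: dominated by #2 (yield strength 714≥175, corrosion resistance 3≥1, density 7.9≤11.7, cost 26≤41).
#4: not dominated.
#5: not dominated (best yield strength).
#6: not dominated.
#7: not dominated.
#8: not dominated (best cost).
#9: not dominated.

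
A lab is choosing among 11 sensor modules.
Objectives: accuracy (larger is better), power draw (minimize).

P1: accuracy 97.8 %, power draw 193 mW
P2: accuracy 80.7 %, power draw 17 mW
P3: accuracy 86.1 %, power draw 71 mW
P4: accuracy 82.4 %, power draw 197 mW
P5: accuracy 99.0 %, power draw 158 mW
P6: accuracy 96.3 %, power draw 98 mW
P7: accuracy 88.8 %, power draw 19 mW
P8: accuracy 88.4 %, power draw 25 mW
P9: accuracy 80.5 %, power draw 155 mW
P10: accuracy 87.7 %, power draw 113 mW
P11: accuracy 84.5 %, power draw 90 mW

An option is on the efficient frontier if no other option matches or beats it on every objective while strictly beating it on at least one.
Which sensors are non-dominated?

P1: dominated by P5 (accuracy 99.0≥97.8, power draw 158≤193).
P2: not dominated (best power draw).
P3: dominated by P7 (accuracy 88.8≥86.1, power draw 19≤71).
P4: dominated by P1 (accuracy 97.8≥82.4, power draw 193≤197).
P5: not dominated (best accuracy).
P6: not dominated.
P7: not dominated.
P8: dominated by P7 (accuracy 88.8≥88.4, power draw 19≤25).
P9: dominated by P2 (accuracy 80.7≥80.5, power draw 17≤155).
P10: dominated by P6 (accuracy 96.3≥87.7, power draw 98≤113).
P11: dominated by P3 (accuracy 86.1≥84.5, power draw 71≤90).

P2, P5, P6, P7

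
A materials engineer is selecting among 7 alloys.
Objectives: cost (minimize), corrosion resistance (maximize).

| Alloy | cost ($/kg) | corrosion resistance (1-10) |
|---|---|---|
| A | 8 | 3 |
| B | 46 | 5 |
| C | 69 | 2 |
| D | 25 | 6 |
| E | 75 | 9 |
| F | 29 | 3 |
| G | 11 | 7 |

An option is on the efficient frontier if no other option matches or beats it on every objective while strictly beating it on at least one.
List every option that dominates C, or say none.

A: cost 8≤69, corrosion resistance 3≥2 — dominates C.
B: cost 46≤69, corrosion resistance 5≥2 — dominates C.
D: cost 25≤69, corrosion resistance 6≥2 — dominates C.
F: cost 29≤69, corrosion resistance 3≥2 — dominates C.
G: cost 11≤69, corrosion resistance 7≥2 — dominates C.
Others (E) are each worse than C on at least one objective.

A, B, D, F, G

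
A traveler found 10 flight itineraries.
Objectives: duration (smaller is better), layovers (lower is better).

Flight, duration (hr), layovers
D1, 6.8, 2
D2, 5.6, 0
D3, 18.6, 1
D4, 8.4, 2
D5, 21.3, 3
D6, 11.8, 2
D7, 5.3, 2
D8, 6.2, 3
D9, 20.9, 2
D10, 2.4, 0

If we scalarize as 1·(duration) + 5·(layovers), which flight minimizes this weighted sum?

D1: 1·6.8 + 5·2 = 16.8
D2: 1·5.6 + 5·0 = 5.6
D3: 1·18.6 + 5·1 = 23.6
D4: 1·8.4 + 5·2 = 18.4
D5: 1·21.3 + 5·3 = 36.3
D6: 1·11.8 + 5·2 = 21.8
D7: 1·5.3 + 5·2 = 15.3
D8: 1·6.2 + 5·3 = 21.2
D9: 1·20.9 + 5·2 = 30.9
D10: 1·2.4 + 5·0 = 2.4
Lowest: D10 at 2.4.

D10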